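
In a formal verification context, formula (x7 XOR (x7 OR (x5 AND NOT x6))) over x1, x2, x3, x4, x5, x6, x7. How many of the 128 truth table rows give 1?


Formula: (x7 XOR (x7 OR (x5 AND NOT x6))) over 7 vars (128 rows)
Evaluate each row (x1, x2, x3, x4, x5, x6, x7 as bits, MSB first):
  row 0 [0000000]: (0 XOR (0 OR (0 AND NOT 0))) -> 0
  row 1 [0000001]: (1 XOR (1 OR (0 AND NOT 0))) -> 0
  row 2 [0000010]: (0 XOR (0 OR (0 AND NOT 1))) -> 0
  row 3 [0000011]: (1 XOR (1 OR (0 AND NOT 1))) -> 0
  row 4 [0000100]: (0 XOR (0 OR (1 AND NOT 0))) -> 1
  (every remaining row is evaluated the same way; all 128 results are listed next)
Full result column, 8 rows per line (x1,x2,x3,x4 fixed per line; x5,x6,x7 runs 000..111 left to right):
  rows 0-7 [x1,x2,x3,x4=0000]: 00001000  (ones: 1)
  rows 8-15 [x1,x2,x3,x4=0001]: 00001000  (ones: 1)
  rows 16-23 [x1,x2,x3,x4=0010]: 00001000  (ones: 1)
  rows 24-31 [x1,x2,x3,x4=0011]: 00001000  (ones: 1)
  rows 32-39 [x1,x2,x3,x4=0100]: 00001000  (ones: 1)
  rows 40-47 [x1,x2,x3,x4=0101]: 00001000  (ones: 1)
  rows 48-55 [x1,x2,x3,x4=0110]: 00001000  (ones: 1)
  rows 56-63 [x1,x2,x3,x4=0111]: 00001000  (ones: 1)
  rows 64-71 [x1,x2,x3,x4=1000]: 00001000  (ones: 1)
  rows 72-79 [x1,x2,x3,x4=1001]: 00001000  (ones: 1)
  rows 80-87 [x1,x2,x3,x4=1010]: 00001000  (ones: 1)
  rows 88-95 [x1,x2,x3,x4=1011]: 00001000  (ones: 1)
  rows 96-103 [x1,x2,x3,x4=1100]: 00001000  (ones: 1)
  rows 104-111 [x1,x2,x3,x4=1101]: 00001000  (ones: 1)
  rows 112-119 [x1,x2,x3,x4=1110]: 00001000  (ones: 1)
  rows 120-127 [x1,x2,x3,x4=1111]: 00001000  (ones: 1)
Count of 1-rows = 1+1+1+1+1+1+1+1+1+1+1+1+1+1+1+1 = 16

16


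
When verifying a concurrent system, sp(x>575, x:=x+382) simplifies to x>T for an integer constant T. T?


Formula: sp(P, x:=E) = exists old_x. (x = E[old_x/x]) AND P[old_x/x] (old_x is the value of x before the assignment; eliminate old_x by solving x = E[old_x/x] for old_x)
Step 1: Precondition P: x>575, i.e. old_x > 575
Step 2: Assignment gives x = old_x + 382, so old_x = x - 382
Step 3: Substitute into P: x - 382 > 575
Step 4: Simplify: x > 575+382 = 957

957


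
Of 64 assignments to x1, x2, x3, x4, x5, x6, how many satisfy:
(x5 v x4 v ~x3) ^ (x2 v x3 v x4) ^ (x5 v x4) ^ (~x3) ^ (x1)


CNF with 5 clauses over 6 vars (64 assignments).
An assignment satisfies CNF iff every clause has >=1 true literal.
Check each row (bits = x1,x2,x3,x4,x5,x6; clause T/F shown):
  row 0 [000000]: clauses=TFFTF -> 0
  row 1 [000001]: clauses=TFFTF -> 0
  row 2 [000010]: clauses=TFTTF -> 0
  row 3 [000011]: clauses=TFTTF -> 0
  row 4 [000100]: clauses=TTTTF -> 0
  (every remaining row is evaluated the same way; all 64 results are listed next)
Full result column, 8 rows per line (x1,x2,x3 fixed per line; x4,x5,x6 runs 000..111 left to right):
  rows 0-7 [x1,x2,x3=000]: 00000000  (ones: 0)
  rows 8-15 [x1,x2,x3=001]: 00000000  (ones: 0)
  rows 16-23 [x1,x2,x3=010]: 00000000  (ones: 0)
  rows 24-31 [x1,x2,x3=011]: 00000000  (ones: 0)
  rows 32-39 [x1,x2,x3=100]: 00001111  (ones: 4)
  rows 40-47 [x1,x2,x3=101]: 00000000  (ones: 0)
  rows 48-55 [x1,x2,x3=110]: 00111111  (ones: 6)
  rows 56-63 [x1,x2,x3=111]: 00000000  (ones: 0)
Satisfying assignments = 0+0+0+0+4+0+6+0 = 10

10


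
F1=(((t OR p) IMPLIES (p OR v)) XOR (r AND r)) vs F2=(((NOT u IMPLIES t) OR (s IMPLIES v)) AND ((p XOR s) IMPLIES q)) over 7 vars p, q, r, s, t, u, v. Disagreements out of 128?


F1 = (((t OR p) IMPLIES (p OR v)) XOR (r AND r))
F2 = (((NOT u IMPLIES t) OR (s IMPLIES v)) AND ((p XOR s) IMPLIES q))
Evaluate both on each of 128 rows (bits = p,q,r,s,t,u,v):
  row 0 [0000000]: F1=1 F2=1 -> 0
  row 1 [0000001]: F1=1 F2=1 -> 0
  row 2 [0000010]: F1=1 F2=1 -> 0
  row 3 [0000011]: F1=1 F2=1 -> 0
  row 4 [0000100]: F1=0 F2=1 (differ) -> 1
  (every remaining row is evaluated the same way; all 128 results are listed next)
Full result column, 8 rows per line (p,q,r,s fixed per line; t,u,v runs 000..111 left to right):
  rows 0-7 [p,q,r,s=0000]: 00001010  (ones: 2)
  rows 8-15 [p,q,r,s=0001]: 11110101  (ones: 6)
  rows 16-23 [p,q,r,s=0010]: 11110101  (ones: 6)
  rows 24-31 [p,q,r,s=0011]: 00001010  (ones: 2)
  rows 32-39 [p,q,r,s=0100]: 00001010  (ones: 2)
  rows 40-47 [p,q,r,s=0101]: 10001010  (ones: 3)
  rows 48-55 [p,q,r,s=0110]: 11110101  (ones: 6)
  rows 56-63 [p,q,r,s=0111]: 01110101  (ones: 5)
  rows 64-71 [p,q,r,s=1000]: 11111111  (ones: 8)
  rows 72-79 [p,q,r,s=1001]: 10000000  (ones: 1)
  rows 80-87 [p,q,r,s=1010]: 00000000  (ones: 0)
  rows 88-95 [p,q,r,s=1011]: 01111111  (ones: 7)
  rows 96-103 [p,q,r,s=1100]: 00000000  (ones: 0)
  rows 104-111 [p,q,r,s=1101]: 10000000  (ones: 1)
  rows 112-119 [p,q,r,s=1110]: 11111111  (ones: 8)
  rows 120-127 [p,q,r,s=1111]: 01111111  (ones: 7)
Disagreements = 2+6+6+2+2+3+6+5+8+1+0+7+0+1+8+7 = 64

64


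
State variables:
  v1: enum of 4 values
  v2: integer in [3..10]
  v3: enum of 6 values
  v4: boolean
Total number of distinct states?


State space = product of domain sizes of all variables.
Domain sizes:
  v1 (enum of 4 values): 4
  v2 (integer in [3..10]): 8
  v3 (enum of 6 values): 6
  v4 (boolean): 2
Product = 4 * 8 * 6 * 2 = 384

384


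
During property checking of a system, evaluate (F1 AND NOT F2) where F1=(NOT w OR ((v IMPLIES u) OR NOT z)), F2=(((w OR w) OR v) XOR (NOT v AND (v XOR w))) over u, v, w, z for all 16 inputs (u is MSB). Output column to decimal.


F1 = (NOT w OR ((v IMPLIES u) OR NOT z))
F2 = (((w OR w) OR v) XOR (NOT v AND (v XOR w)))
Counterexample to F1=>F2 is where F1=1 and F2=0.
Evaluate each row (bits = u,v,w,z, MSB first):
  row 0 [0000]: F1=1 F2=0 -> F1&~F2 -> 1
  row 1 [0001]: F1=1 F2=0 -> F1&~F2 -> 1
  row 2 [0010]: F1=1 F2=0 -> F1&~F2 -> 1
  row 3 [0011]: F1=1 F2=0 -> F1&~F2 -> 1
  row 4 [0100]: F1=1 F2=1 -> F1&~F2 -> 0
  row 5 [0101]: F1=1 F2=1 -> F1&~F2 -> 0
  row 6 [0110]: F1=1 F2=1 -> F1&~F2 -> 0
  row 7 [0111]: F1=0 F2=1 -> F1&~F2 -> 0
  row 8 [1000]: F1=1 F2=0 -> F1&~F2 -> 1
  row 9 [1001]: F1=1 F2=0 -> F1&~F2 -> 1
  row 10 [1010]: F1=1 F2=0 -> F1&~F2 -> 1
  row 11 [1011]: F1=1 F2=0 -> F1&~F2 -> 1
  row 12 [1100]: F1=1 F2=1 -> F1&~F2 -> 0
  row 13 [1101]: F1=1 F2=1 -> F1&~F2 -> 0
  row 14 [1110]: F1=1 F2=1 -> F1&~F2 -> 0
  row 15 [1111]: F1=1 F2=1 -> F1&~F2 -> 0
Full result column, 4 rows per line (u,v fixed per line; w,z runs 00..11 left to right):
  rows 0-3 [u,v=00]: 1111  = hex F
  rows 4-7 [u,v=01]: 0000  = hex 0
  rows 8-11 [u,v=10]: 1111  = hex F
  rows 12-15 [u,v=11]: 0000  = hex 0
Counterexample vector (row 0 .. row 15) = 1111000011110000
Output column grouped in 4s = 1111 0000 1111 0000 = 0xF0F0
Convert to decimal digit by digit (value = value*16 + digit):
  F -> 15
  15*16 + 0 = 240
  240*16 + 15 (F) = 3855
  3855*16 + 0 = 61680
Decimal = 61680

61680


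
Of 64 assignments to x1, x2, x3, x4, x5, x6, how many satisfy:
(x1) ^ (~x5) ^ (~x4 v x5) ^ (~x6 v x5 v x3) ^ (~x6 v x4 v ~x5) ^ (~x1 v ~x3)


CNF with 6 clauses over 6 vars (64 assignments).
An assignment satisfies CNF iff every clause has >=1 true literal.
Check each row (bits = x1,x2,x3,x4,x5,x6; clause T/F shown):
  row 0 [000000]: clauses=FTTTTT -> 0
  row 1 [000001]: clauses=FTTFTT -> 0
  row 2 [000010]: clauses=FFTTTT -> 0
  row 3 [000011]: clauses=FFTTFT -> 0
  row 4 [000100]: clauses=FTFTTT -> 0
  (every remaining row is evaluated the same way; all 64 results are listed next)
Full result column, 8 rows per line (x1,x2,x3 fixed per line; x4,x5,x6 runs 000..111 left to right):
  rows 0-7 [x1,x2,x3=000]: 00000000  (ones: 0)
  rows 8-15 [x1,x2,x3=001]: 00000000  (ones: 0)
  rows 16-23 [x1,x2,x3=010]: 00000000  (ones: 0)
  rows 24-31 [x1,x2,x3=011]: 00000000  (ones: 0)
  rows 32-39 [x1,x2,x3=100]: 10000000  (ones: 1)
  rows 40-47 [x1,x2,x3=101]: 00000000  (ones: 0)
  rows 48-55 [x1,x2,x3=110]: 10000000  (ones: 1)
  rows 56-63 [x1,x2,x3=111]: 00000000  (ones: 0)
Satisfying assignments = 0+0+0+0+1+0+1+0 = 2

2


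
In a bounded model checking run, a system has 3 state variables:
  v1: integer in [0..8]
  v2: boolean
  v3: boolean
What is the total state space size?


State space = product of domain sizes of all variables.
Domain sizes:
  v1 (integer in [0..8]): 9
  v2 (boolean): 2
  v3 (boolean): 2
Product = 9 * 2 * 2 = 36

36


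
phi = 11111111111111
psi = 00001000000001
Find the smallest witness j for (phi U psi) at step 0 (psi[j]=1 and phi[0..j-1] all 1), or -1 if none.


(phi U psi) at 0: need smallest j with psi[j]=1 and phi[i]=1 for all i in [0,j).
Scan from step 0:
  step 0: phi=1, psi=0 -> continue
  step 1: phi=1, psi=0 -> continue
  step 2: phi=1, psi=0 -> continue
  step 3: phi=1, psi=0 -> continue
  step 4: psi=1 and phi held for [0,4) -> witness found
Witness step = 4

4


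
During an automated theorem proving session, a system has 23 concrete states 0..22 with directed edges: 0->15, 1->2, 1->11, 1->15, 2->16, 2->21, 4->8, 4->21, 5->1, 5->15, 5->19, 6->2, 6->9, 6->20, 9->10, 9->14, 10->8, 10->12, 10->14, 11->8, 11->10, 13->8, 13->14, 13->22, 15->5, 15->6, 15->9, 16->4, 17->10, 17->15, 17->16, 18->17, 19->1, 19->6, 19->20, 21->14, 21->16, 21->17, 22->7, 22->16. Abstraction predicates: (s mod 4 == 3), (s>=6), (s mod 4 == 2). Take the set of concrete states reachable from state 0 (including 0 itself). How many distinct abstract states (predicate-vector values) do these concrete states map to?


BFS from 0:
Concrete reachable: {0, 1, 2, 4, 5, 6, 8, 9, 10, 11, 12, 14, 15, 16, 17, 19, 20, 21}
Abstract via predicates (s mod 4 == 3), (s>=6), (s mod 4 == 2):
  (0,0,0) <- {0, 1, 4, 5}
  (0,0,1) <- {2}
  (0,1,0) <- {8, 9, 12, 16, 17, 20, 21}
  (0,1,1) <- {6, 10, 14}
  (1,1,0) <- {11, 15, 19}
Distinct abstract states = 5

5


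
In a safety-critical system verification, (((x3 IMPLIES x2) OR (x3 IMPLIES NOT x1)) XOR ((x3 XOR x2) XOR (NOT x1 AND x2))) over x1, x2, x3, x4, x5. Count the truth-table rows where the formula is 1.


Formula: (((x3 IMPLIES x2) OR (x3 IMPLIES NOT x1)) XOR ((x3 XOR x2) XOR (NOT x1 AND x2))) over 5 vars (32 rows)
Evaluate each row (x1, x2, x3, x4, x5 as bits, MSB first):
  row 0 [00000]: (((0 IMPLIES 0) OR (0 IMPLIES NOT 0)) XOR ((0 XOR 0) XOR (NOT 0 AND 0))) -> 1
  row 1 [00001]: (((0 IMPLIES 0) OR (0 IMPLIES NOT 0)) XOR ((0 XOR 0) XOR (NOT 0 AND 0))) -> 1
  row 2 [00010]: (((0 IMPLIES 0) OR (0 IMPLIES NOT 0)) XOR ((0 XOR 0) XOR (NOT 0 AND 0))) -> 1
  row 3 [00011]: (((0 IMPLIES 0) OR (0 IMPLIES NOT 0)) XOR ((0 XOR 0) XOR (NOT 0 AND 0))) -> 1
  row 4 [00100]: (((1 IMPLIES 0) OR (1 IMPLIES NOT 0)) XOR ((1 XOR 0) XOR (NOT 0 AND 0))) -> 0
  row 5 [00101]: (((1 IMPLIES 0) OR (1 IMPLIES NOT 0)) XOR ((1 XOR 0) XOR (NOT 0 AND 0))) -> 0
  row 6 [00110]: (((1 IMPLIES 0) OR (1 IMPLIES NOT 0)) XOR ((1 XOR 0) XOR (NOT 0 AND 0))) -> 0
  row 7 [00111]: (((1 IMPLIES 0) OR (1 IMPLIES NOT 0)) XOR ((1 XOR 0) XOR (NOT 0 AND 0))) -> 0
  row 8 [01000]: (((0 IMPLIES 1) OR (0 IMPLIES NOT 0)) XOR ((0 XOR 1) XOR (NOT 0 AND 1))) -> 1
  row 9 [01001]: (((0 IMPLIES 1) OR (0 IMPLIES NOT 0)) XOR ((0 XOR 1) XOR (NOT 0 AND 1))) -> 1
  row 10 [01010]: (((0 IMPLIES 1) OR (0 IMPLIES NOT 0)) XOR ((0 XOR 1) XOR (NOT 0 AND 1))) -> 1
  row 11 [01011]: (((0 IMPLIES 1) OR (0 IMPLIES NOT 0)) XOR ((0 XOR 1) XOR (NOT 0 AND 1))) -> 1
  row 12 [01100]: (((1 IMPLIES 1) OR (1 IMPLIES NOT 0)) XOR ((1 XOR 1) XOR (NOT 0 AND 1))) -> 0
  row 13 [01101]: (((1 IMPLIES 1) OR (1 IMPLIES NOT 0)) XOR ((1 XOR 1) XOR (NOT 0 AND 1))) -> 0
  row 14 [01110]: (((1 IMPLIES 1) OR (1 IMPLIES NOT 0)) XOR ((1 XOR 1) XOR (NOT 0 AND 1))) -> 0
  row 15 [01111]: (((1 IMPLIES 1) OR (1 IMPLIES NOT 0)) XOR ((1 XOR 1) XOR (NOT 0 AND 1))) -> 0
  row 16 [10000]: (((0 IMPLIES 0) OR (0 IMPLIES NOT 1)) XOR ((0 XOR 0) XOR (NOT 1 AND 0))) -> 1
  row 17 [10001]: (((0 IMPLIES 0) OR (0 IMPLIES NOT 1)) XOR ((0 XOR 0) XOR (NOT 1 AND 0))) -> 1
  row 18 [10010]: (((0 IMPLIES 0) OR (0 IMPLIES NOT 1)) XOR ((0 XOR 0) XOR (NOT 1 AND 0))) -> 1
  row 19 [10011]: (((0 IMPLIES 0) OR (0 IMPLIES NOT 1)) XOR ((0 XOR 0) XOR (NOT 1 AND 0))) -> 1
  row 20 [10100]: (((1 IMPLIES 0) OR (1 IMPLIES NOT 1)) XOR ((1 XOR 0) XOR (NOT 1 AND 0))) -> 1
  row 21 [10101]: (((1 IMPLIES 0) OR (1 IMPLIES NOT 1)) XOR ((1 XOR 0) XOR (NOT 1 AND 0))) -> 1
  row 22 [10110]: (((1 IMPLIES 0) OR (1 IMPLIES NOT 1)) XOR ((1 XOR 0) XOR (NOT 1 AND 0))) -> 1
  row 23 [10111]: (((1 IMPLIES 0) OR (1 IMPLIES NOT 1)) XOR ((1 XOR 0) XOR (NOT 1 AND 0))) -> 1
  row 24 [11000]: (((0 IMPLIES 1) OR (0 IMPLIES NOT 1)) XOR ((0 XOR 1) XOR (NOT 1 AND 1))) -> 0
  row 25 [11001]: (((0 IMPLIES 1) OR (0 IMPLIES NOT 1)) XOR ((0 XOR 1) XOR (NOT 1 AND 1))) -> 0
  row 26 [11010]: (((0 IMPLIES 1) OR (0 IMPLIES NOT 1)) XOR ((0 XOR 1) XOR (NOT 1 AND 1))) -> 0
  row 27 [11011]: (((0 IMPLIES 1) OR (0 IMPLIES NOT 1)) XOR ((0 XOR 1) XOR (NOT 1 AND 1))) -> 0
  row 28 [11100]: (((1 IMPLIES 1) OR (1 IMPLIES NOT 1)) XOR ((1 XOR 1) XOR (NOT 1 AND 1))) -> 1
  row 29 [11101]: (((1 IMPLIES 1) OR (1 IMPLIES NOT 1)) XOR ((1 XOR 1) XOR (NOT 1 AND 1))) -> 1
  row 30 [11110]: (((1 IMPLIES 1) OR (1 IMPLIES NOT 1)) XOR ((1 XOR 1) XOR (NOT 1 AND 1))) -> 1
  row 31 [11111]: (((1 IMPLIES 1) OR (1 IMPLIES NOT 1)) XOR ((1 XOR 1) XOR (NOT 1 AND 1))) -> 1
Full result column, 8 rows per line (x1,x2 fixed per line; x3,x4,x5 runs 000..111 left to right):
  rows 0-7 [x1,x2=00]: 11110000  (ones: 4)
  rows 8-15 [x1,x2=01]: 11110000  (ones: 4)
  rows 16-23 [x1,x2=10]: 11111111  (ones: 8)
  rows 24-31 [x1,x2=11]: 00001111  (ones: 4)
Count of 1-rows = 4+4+8+4 = 20

20


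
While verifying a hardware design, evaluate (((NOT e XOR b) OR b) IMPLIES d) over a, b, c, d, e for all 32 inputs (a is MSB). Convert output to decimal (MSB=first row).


Formula: (((NOT e XOR b) OR b) IMPLIES d) over a, b, c, d, e (32 rows)
Evaluate each row (bits = a,b,c,d,e, MSB first):
  row 0 [00000]: (((NOT 0 XOR 0) OR 0) IMPLIES 0) -> 0
  row 1 [00001]: (((NOT 1 XOR 0) OR 0) IMPLIES 0) -> 1
  row 2 [00010]: (((NOT 0 XOR 0) OR 0) IMPLIES 1) -> 1
  row 3 [00011]: (((NOT 1 XOR 0) OR 0) IMPLIES 1) -> 1
  row 4 [00100]: (((NOT 0 XOR 0) OR 0) IMPLIES 0) -> 0
  row 5 [00101]: (((NOT 1 XOR 0) OR 0) IMPLIES 0) -> 1
  row 6 [00110]: (((NOT 0 XOR 0) OR 0) IMPLIES 1) -> 1
  row 7 [00111]: (((NOT 1 XOR 0) OR 0) IMPLIES 1) -> 1
  row 8 [01000]: (((NOT 0 XOR 1) OR 1) IMPLIES 0) -> 0
  row 9 [01001]: (((NOT 1 XOR 1) OR 1) IMPLIES 0) -> 0
  row 10 [01010]: (((NOT 0 XOR 1) OR 1) IMPLIES 1) -> 1
  row 11 [01011]: (((NOT 1 XOR 1) OR 1) IMPLIES 1) -> 1
  row 12 [01100]: (((NOT 0 XOR 1) OR 1) IMPLIES 0) -> 0
  row 13 [01101]: (((NOT 1 XOR 1) OR 1) IMPLIES 0) -> 0
  row 14 [01110]: (((NOT 0 XOR 1) OR 1) IMPLIES 1) -> 1
  row 15 [01111]: (((NOT 1 XOR 1) OR 1) IMPLIES 1) -> 1
  row 16 [10000]: (((NOT 0 XOR 0) OR 0) IMPLIES 0) -> 0
  row 17 [10001]: (((NOT 1 XOR 0) OR 0) IMPLIES 0) -> 1
  row 18 [10010]: (((NOT 0 XOR 0) OR 0) IMPLIES 1) -> 1
  row 19 [10011]: (((NOT 1 XOR 0) OR 0) IMPLIES 1) -> 1
  row 20 [10100]: (((NOT 0 XOR 0) OR 0) IMPLIES 0) -> 0
  row 21 [10101]: (((NOT 1 XOR 0) OR 0) IMPLIES 0) -> 1
  row 22 [10110]: (((NOT 0 XOR 0) OR 0) IMPLIES 1) -> 1
  row 23 [10111]: (((NOT 1 XOR 0) OR 0) IMPLIES 1) -> 1
  row 24 [11000]: (((NOT 0 XOR 1) OR 1) IMPLIES 0) -> 0
  row 25 [11001]: (((NOT 1 XOR 1) OR 1) IMPLIES 0) -> 0
  row 26 [11010]: (((NOT 0 XOR 1) OR 1) IMPLIES 1) -> 1
  row 27 [11011]: (((NOT 1 XOR 1) OR 1) IMPLIES 1) -> 1
  row 28 [11100]: (((NOT 0 XOR 1) OR 1) IMPLIES 0) -> 0
  row 29 [11101]: (((NOT 1 XOR 1) OR 1) IMPLIES 0) -> 0
  row 30 [11110]: (((NOT 0 XOR 1) OR 1) IMPLIES 1) -> 1
  row 31 [11111]: (((NOT 1 XOR 1) OR 1) IMPLIES 1) -> 1
Full result column, 4 rows per line (a,b,c fixed per line; d,e runs 00..11 left to right):
  rows 0-3 [a,b,c=000]: 0111  = hex 7
  rows 4-7 [a,b,c=001]: 0111  = hex 7
  rows 8-11 [a,b,c=010]: 0011  = hex 3
  rows 12-15 [a,b,c=011]: 0011  = hex 3
  rows 16-19 [a,b,c=100]: 0111  = hex 7
  rows 20-23 [a,b,c=101]: 0111  = hex 7
  rows 24-27 [a,b,c=110]: 0011  = hex 3
  rows 28-31 [a,b,c=111]: 0011  = hex 3
Output column (row 0 .. row 31) = 01110111001100110111011100110011
Output column grouped in 4s = 0111 0111 0011 0011 0111 0111 0011 0011 = 0x77337733
Convert to decimal digit by digit (value = value*16 + digit):
  7 -> 7
  7*16 + 7 = 119
  119*16 + 3 = 1907
  1907*16 + 3 = 30515
  30515*16 + 7 = 488247
  488247*16 + 7 = 7811959
  7811959*16 + 3 = 124991347
  124991347*16 + 3 = 1999861555
Decimal = 1999861555

1999861555


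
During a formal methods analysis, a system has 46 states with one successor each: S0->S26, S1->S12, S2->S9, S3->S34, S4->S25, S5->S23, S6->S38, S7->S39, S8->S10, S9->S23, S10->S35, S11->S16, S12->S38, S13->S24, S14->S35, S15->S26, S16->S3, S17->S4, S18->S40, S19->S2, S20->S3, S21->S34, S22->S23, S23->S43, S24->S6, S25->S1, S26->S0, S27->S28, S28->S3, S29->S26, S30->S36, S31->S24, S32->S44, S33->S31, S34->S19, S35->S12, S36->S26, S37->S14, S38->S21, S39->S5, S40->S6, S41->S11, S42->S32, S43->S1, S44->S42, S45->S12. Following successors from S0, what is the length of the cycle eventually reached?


Trace from S0 until a state repeats:
  S0 -> S26 -> S0
S0 first seen at step 0, revisited at step 2.
Cycle length = 2 - 0 = 2

2


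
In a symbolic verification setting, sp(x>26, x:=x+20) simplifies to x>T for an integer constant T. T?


Formula: sp(P, x:=E) = exists old_x. (x = E[old_x/x]) AND P[old_x/x] (old_x is the value of x before the assignment; eliminate old_x by solving x = E[old_x/x] for old_x)
Step 1: Precondition P: x>26, i.e. old_x > 26
Step 2: Assignment gives x = old_x + 20, so old_x = x - 20
Step 3: Substitute into P: x - 20 > 26
Step 4: Simplify: x > 26+20 = 46

46


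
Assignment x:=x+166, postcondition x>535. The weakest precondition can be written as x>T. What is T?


Formula: wp(x:=E, P) = P[E/x] (substitute E for x in postcondition)
Step 1: Postcondition: x>535
Step 2: Substitute x+166 for x: x+166>535
Step 3: Solve for x: x > 535-166 = 369

369


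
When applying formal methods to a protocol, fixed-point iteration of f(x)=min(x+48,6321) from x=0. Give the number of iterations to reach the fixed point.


Step 1: x=0, cap=6321, increment=48
Step 2: x grows by 48 each step until capped at 6321; fixed point is x=6321
Step 3: iterations = ceil(6321/48) = 132

132


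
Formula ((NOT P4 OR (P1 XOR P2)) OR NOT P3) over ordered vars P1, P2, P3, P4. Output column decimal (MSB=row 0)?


Formula: ((NOT P4 OR (P1 XOR P2)) OR NOT P3) over P1, P2, P3, P4 (16 rows)
Evaluate each row (bits = P1,P2,P3,P4, MSB first):
  row 0 [0000]: ((NOT 0 OR (0 XOR 0)) OR NOT 0) -> 1
  row 1 [0001]: ((NOT 1 OR (0 XOR 0)) OR NOT 0) -> 1
  row 2 [0010]: ((NOT 0 OR (0 XOR 0)) OR NOT 1) -> 1
  row 3 [0011]: ((NOT 1 OR (0 XOR 0)) OR NOT 1) -> 0
  row 4 [0100]: ((NOT 0 OR (0 XOR 1)) OR NOT 0) -> 1
  row 5 [0101]: ((NOT 1 OR (0 XOR 1)) OR NOT 0) -> 1
  row 6 [0110]: ((NOT 0 OR (0 XOR 1)) OR NOT 1) -> 1
  row 7 [0111]: ((NOT 1 OR (0 XOR 1)) OR NOT 1) -> 1
  row 8 [1000]: ((NOT 0 OR (1 XOR 0)) OR NOT 0) -> 1
  row 9 [1001]: ((NOT 1 OR (1 XOR 0)) OR NOT 0) -> 1
  row 10 [1010]: ((NOT 0 OR (1 XOR 0)) OR NOT 1) -> 1
  row 11 [1011]: ((NOT 1 OR (1 XOR 0)) OR NOT 1) -> 1
  row 12 [1100]: ((NOT 0 OR (1 XOR 1)) OR NOT 0) -> 1
  row 13 [1101]: ((NOT 1 OR (1 XOR 1)) OR NOT 0) -> 1
  row 14 [1110]: ((NOT 0 OR (1 XOR 1)) OR NOT 1) -> 1
  row 15 [1111]: ((NOT 1 OR (1 XOR 1)) OR NOT 1) -> 0
Full result column, 4 rows per line (P1,P2 fixed per line; P3,P4 runs 00..11 left to right):
  rows 0-3 [P1,P2=00]: 1110  = hex E
  rows 4-7 [P1,P2=01]: 1111  = hex F
  rows 8-11 [P1,P2=10]: 1111  = hex F
  rows 12-15 [P1,P2=11]: 1110  = hex E
Output column (row 0 .. row 15) = 1110111111111110
Output column grouped in 4s = 1110 1111 1111 1110 = 0xEFFE
Convert to decimal digit by digit (value = value*16 + digit):
  E -> 14
  14*16 + 15 (F) = 239
  239*16 + 15 (F) = 3839
  3839*16 + 14 (E) = 61438
Decimal = 61438

61438


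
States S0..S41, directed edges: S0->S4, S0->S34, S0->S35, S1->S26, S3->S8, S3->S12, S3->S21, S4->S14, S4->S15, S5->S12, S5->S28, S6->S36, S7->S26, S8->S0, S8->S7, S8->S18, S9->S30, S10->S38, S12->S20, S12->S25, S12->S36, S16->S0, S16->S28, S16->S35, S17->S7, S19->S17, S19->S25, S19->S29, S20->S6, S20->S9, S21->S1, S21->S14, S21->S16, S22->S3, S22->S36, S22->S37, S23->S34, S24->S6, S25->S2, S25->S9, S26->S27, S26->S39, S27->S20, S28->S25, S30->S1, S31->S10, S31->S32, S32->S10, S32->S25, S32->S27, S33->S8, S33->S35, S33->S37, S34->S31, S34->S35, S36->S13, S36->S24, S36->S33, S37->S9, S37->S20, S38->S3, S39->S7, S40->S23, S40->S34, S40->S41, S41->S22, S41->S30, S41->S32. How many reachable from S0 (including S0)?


BFS from S0:
  layer 0: {S0}
  layer 1: {S4, S34, S35}
  layer 2: {S14, S15, S31}
  layer 3: {S10, S32}
  layer 4: {S25, S27, S38}
  layer 5: {S2, S3, S9, S20}
  layer 6: {S6, S8, S12, S21, S30}
  layer 7: {S1, S7, S16, S18, S36}
  layer 8: {S13, S24, S26, S28, S33}
  layer 9: {S37, S39}
Reachable set: {S0, S1, S2, S3, S4, S6, S7, S8, S9, S10, S12, S13, S14, S15, S16, S18, S20, S21, S24, S25, S26, S27, S28, S30, S31, S32, S33, S34, S35, S36, S37, S38, S39}
Count = 33

33


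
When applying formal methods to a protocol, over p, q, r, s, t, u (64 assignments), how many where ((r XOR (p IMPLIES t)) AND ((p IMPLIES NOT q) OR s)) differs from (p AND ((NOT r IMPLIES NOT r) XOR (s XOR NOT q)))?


F1 = ((r XOR (p IMPLIES t)) AND ((p IMPLIES NOT q) OR s))
F2 = (p AND ((NOT r IMPLIES NOT r) XOR (s XOR NOT q)))
Evaluate both on each of 64 rows (bits = p,q,r,s,t,u):
  row 0 [000000]: F1=1 F2=0 (differ) -> 1
  row 1 [000001]: F1=1 F2=0 (differ) -> 1
  row 2 [000010]: F1=1 F2=0 (differ) -> 1
  row 3 [000011]: F1=1 F2=0 (differ) -> 1
  row 4 [000100]: F1=1 F2=0 (differ) -> 1
  (every remaining row is evaluated the same way; all 64 results are listed next)
Full result column, 8 rows per line (p,q,r fixed per line; s,t,u runs 000..111 left to right):
  rows 0-7 [p,q,r=000]: 11111111  (ones: 8)
  rows 8-15 [p,q,r=001]: 00000000  (ones: 0)
  rows 16-23 [p,q,r=010]: 11111111  (ones: 8)
  rows 24-31 [p,q,r=011]: 00000000  (ones: 0)
  rows 32-39 [p,q,r=100]: 00111100  (ones: 4)
  rows 40-47 [p,q,r=101]: 11000011  (ones: 4)
  rows 48-55 [p,q,r=110]: 11110011  (ones: 6)
  rows 56-63 [p,q,r=111]: 11111100  (ones: 6)
Disagreements = 8+0+8+0+4+4+6+6 = 36

36


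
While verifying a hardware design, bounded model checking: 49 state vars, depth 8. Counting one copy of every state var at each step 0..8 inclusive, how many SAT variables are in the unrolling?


BMC unrolls to depth k, creating one copy of each state var for steps 0..k.
Step count = 8 + 1 = 9 (steps 0 through 8)
Vars per step = 49
Total = 49 * 9 = 441

441


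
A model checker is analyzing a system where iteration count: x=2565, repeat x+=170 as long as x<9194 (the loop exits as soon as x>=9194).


Step 1: x goes from 2565 toward 9194 by 170; the body runs while x<9194, so iterations = ceil((bound-start)/step)
Step 2: Distance=6629
Step 3: ceil(6629/170)=39

39


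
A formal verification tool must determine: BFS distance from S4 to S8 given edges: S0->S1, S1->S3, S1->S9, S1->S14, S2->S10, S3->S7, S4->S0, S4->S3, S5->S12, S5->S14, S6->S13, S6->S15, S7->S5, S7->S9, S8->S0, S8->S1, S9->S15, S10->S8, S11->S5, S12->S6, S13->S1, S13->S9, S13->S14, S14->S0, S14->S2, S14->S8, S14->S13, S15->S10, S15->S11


BFS layer-by-layer from S4:
  dist 0: {S4}
  dist 1: {S0, S3}
  dist 2: {S1, S7}
  dist 3: {S5, S9, S14}
  dist 4: {S2, S8, S12, S13, S15}
  -> S8 reached at distance 4
Shortest path length = 4

4


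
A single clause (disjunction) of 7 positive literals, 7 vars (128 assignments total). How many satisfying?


Step 1: Total=2^7=128
Step 2: Unsat when all 7 false: 2^0=1
Step 3: Sat=128-1=127

127


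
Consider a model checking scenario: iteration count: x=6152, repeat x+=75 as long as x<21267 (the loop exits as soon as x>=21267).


Step 1: x goes from 6152 toward 21267 by 75; the body runs while x<21267, so iterations = ceil((bound-start)/step)
Step 2: Distance=15115
Step 3: ceil(15115/75)=202

202


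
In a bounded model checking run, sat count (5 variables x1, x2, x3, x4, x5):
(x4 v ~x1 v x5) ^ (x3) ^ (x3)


CNF with 3 clauses over 5 vars (32 assignments).
An assignment satisfies CNF iff every clause has >=1 true literal.
Check each row (bits = x1,x2,x3,x4,x5; clause T/F shown):
  row 0 [00000]: clauses=TFF -> 0
  row 1 [00001]: clauses=TFF -> 0
  row 2 [00010]: clauses=TFF -> 0
  row 3 [00011]: clauses=TFF -> 0
  row 4 [00100]: clauses=TTT -> 1
  row 5 [00101]: clauses=TTT -> 1
  row 6 [00110]: clauses=TTT -> 1
  row 7 [00111]: clauses=TTT -> 1
  row 8 [01000]: clauses=TFF -> 0
  row 9 [01001]: clauses=TFF -> 0
  row 10 [01010]: clauses=TFF -> 0
  row 11 [01011]: clauses=TFF -> 0
  row 12 [01100]: clauses=TTT -> 1
  row 13 [01101]: clauses=TTT -> 1
  row 14 [01110]: clauses=TTT -> 1
  row 15 [01111]: clauses=TTT -> 1
  row 16 [10000]: clauses=FFF -> 0
  row 17 [10001]: clauses=TFF -> 0
  row 18 [10010]: clauses=TFF -> 0
  row 19 [10011]: clauses=TFF -> 0
  row 20 [10100]: clauses=FTT -> 0
  row 21 [10101]: clauses=TTT -> 1
  row 22 [10110]: clauses=TTT -> 1
  row 23 [10111]: clauses=TTT -> 1
  row 24 [11000]: clauses=FFF -> 0
  row 25 [11001]: clauses=TFF -> 0
  row 26 [11010]: clauses=TFF -> 0
  row 27 [11011]: clauses=TFF -> 0
  row 28 [11100]: clauses=FTT -> 0
  row 29 [11101]: clauses=TTT -> 1
  row 30 [11110]: clauses=TTT -> 1
  row 31 [11111]: clauses=TTT -> 1
Full result column, 8 rows per line (x1,x2 fixed per line; x3,x4,x5 runs 000..111 left to right):
  rows 0-7 [x1,x2=00]: 00001111  (ones: 4)
  rows 8-15 [x1,x2=01]: 00001111  (ones: 4)
  rows 16-23 [x1,x2=10]: 00000111  (ones: 3)
  rows 24-31 [x1,x2=11]: 00000111  (ones: 3)
Satisfying assignments = 4+4+3+3 = 14

14


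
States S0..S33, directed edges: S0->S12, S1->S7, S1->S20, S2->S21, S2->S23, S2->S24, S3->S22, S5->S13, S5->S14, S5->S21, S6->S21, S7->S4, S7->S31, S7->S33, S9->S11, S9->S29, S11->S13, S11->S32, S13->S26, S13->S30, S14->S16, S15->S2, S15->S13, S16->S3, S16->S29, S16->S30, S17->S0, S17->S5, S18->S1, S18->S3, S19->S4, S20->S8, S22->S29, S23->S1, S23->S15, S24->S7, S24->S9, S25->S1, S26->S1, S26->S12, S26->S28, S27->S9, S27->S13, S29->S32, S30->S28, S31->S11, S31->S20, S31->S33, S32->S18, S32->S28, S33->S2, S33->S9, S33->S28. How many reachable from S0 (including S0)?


BFS from S0:
  layer 0: {S0}
  layer 1: {S12}
Reachable set: {S0, S12}
Count = 2

2


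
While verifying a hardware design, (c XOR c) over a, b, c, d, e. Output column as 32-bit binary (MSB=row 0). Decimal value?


Formula: (c XOR c) over a, b, c, d, e (32 rows)
Evaluate each row (bits = a,b,c,d,e, MSB first):
  row 0 [00000]: (0 XOR 0) -> 0
  row 1 [00001]: (0 XOR 0) -> 0
  row 2 [00010]: (0 XOR 0) -> 0
  row 3 [00011]: (0 XOR 0) -> 0
  row 4 [00100]: (1 XOR 1) -> 0
  row 5 [00101]: (1 XOR 1) -> 0
  row 6 [00110]: (1 XOR 1) -> 0
  row 7 [00111]: (1 XOR 1) -> 0
  row 8 [01000]: (0 XOR 0) -> 0
  row 9 [01001]: (0 XOR 0) -> 0
  row 10 [01010]: (0 XOR 0) -> 0
  row 11 [01011]: (0 XOR 0) -> 0
  row 12 [01100]: (1 XOR 1) -> 0
  row 13 [01101]: (1 XOR 1) -> 0
  row 14 [01110]: (1 XOR 1) -> 0
  row 15 [01111]: (1 XOR 1) -> 0
  row 16 [10000]: (0 XOR 0) -> 0
  row 17 [10001]: (0 XOR 0) -> 0
  row 18 [10010]: (0 XOR 0) -> 0
  row 19 [10011]: (0 XOR 0) -> 0
  row 20 [10100]: (1 XOR 1) -> 0
  row 21 [10101]: (1 XOR 1) -> 0
  row 22 [10110]: (1 XOR 1) -> 0
  row 23 [10111]: (1 XOR 1) -> 0
  row 24 [11000]: (0 XOR 0) -> 0
  row 25 [11001]: (0 XOR 0) -> 0
  row 26 [11010]: (0 XOR 0) -> 0
  row 27 [11011]: (0 XOR 0) -> 0
  row 28 [11100]: (1 XOR 1) -> 0
  row 29 [11101]: (1 XOR 1) -> 0
  row 30 [11110]: (1 XOR 1) -> 0
  row 31 [11111]: (1 XOR 1) -> 0
Full result column, 4 rows per line (a,b,c fixed per line; d,e runs 00..11 left to right):
  rows 0-3 [a,b,c=000]: 0000  = hex 0
  rows 4-7 [a,b,c=001]: 0000  = hex 0
  rows 8-11 [a,b,c=010]: 0000  = hex 0
  rows 12-15 [a,b,c=011]: 0000  = hex 0
  rows 16-19 [a,b,c=100]: 0000  = hex 0
  rows 20-23 [a,b,c=101]: 0000  = hex 0
  rows 24-27 [a,b,c=110]: 0000  = hex 0
  rows 28-31 [a,b,c=111]: 0000  = hex 0
Output column (row 0 .. row 31) = 00000000000000000000000000000000
Output column grouped in 4s = 0000 0000 0000 0000 0000 0000 0000 0000 = 0x00000000
Convert to decimal digit by digit (value = value*16 + digit):
  0 -> 0
  0*16 + 0 = 0
  0*16 + 0 = 0
  0*16 + 0 = 0
  0*16 + 0 = 0
  0*16 + 0 = 0
  0*16 + 0 = 0
  0*16 + 0 = 0
Decimal = 0

0


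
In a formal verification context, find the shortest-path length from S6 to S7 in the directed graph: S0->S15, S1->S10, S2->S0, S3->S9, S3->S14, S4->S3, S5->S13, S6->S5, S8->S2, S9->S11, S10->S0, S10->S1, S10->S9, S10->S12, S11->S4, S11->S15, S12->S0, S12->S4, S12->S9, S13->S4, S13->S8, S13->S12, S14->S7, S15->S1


BFS layer-by-layer from S6:
  dist 0: {S6}
  dist 1: {S5}
  dist 2: {S13}
  dist 3: {S4, S8, S12}
  dist 4: {S0, S2, S3, S9}
  dist 5: {S11, S14, S15}
  dist 6: {S1, S7}
  -> S7 reached at distance 6
Shortest path length = 6

6


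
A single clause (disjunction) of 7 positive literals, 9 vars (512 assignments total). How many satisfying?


Step 1: Total=2^9=512
Step 2: Unsat when all 7 false: 2^2=4
Step 3: Sat=512-4=508

508


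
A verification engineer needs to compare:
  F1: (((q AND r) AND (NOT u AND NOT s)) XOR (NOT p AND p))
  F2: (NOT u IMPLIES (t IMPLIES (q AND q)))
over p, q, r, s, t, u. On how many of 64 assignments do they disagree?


F1 = (((q AND r) AND (NOT u AND NOT s)) XOR (NOT p AND p))
F2 = (NOT u IMPLIES (t IMPLIES (q AND q)))
Evaluate both on each of 64 rows (bits = p,q,r,s,t,u):
  row 0 [000000]: F1=0 F2=1 (differ) -> 1
  row 1 [000001]: F1=0 F2=1 (differ) -> 1
  row 2 [000010]: F1=0 F2=0 -> 0
  row 3 [000011]: F1=0 F2=1 (differ) -> 1
  row 4 [000100]: F1=0 F2=1 (differ) -> 1
  (every remaining row is evaluated the same way; all 64 results are listed next)
Full result column, 8 rows per line (p,q,r fixed per line; s,t,u runs 000..111 left to right):
  rows 0-7 [p,q,r=000]: 11011101  (ones: 6)
  rows 8-15 [p,q,r=001]: 11011101  (ones: 6)
  rows 16-23 [p,q,r=010]: 11111111  (ones: 8)
  rows 24-31 [p,q,r=011]: 01011111  (ones: 6)
  rows 32-39 [p,q,r=100]: 11011101  (ones: 6)
  rows 40-47 [p,q,r=101]: 11011101  (ones: 6)
  rows 48-55 [p,q,r=110]: 11111111  (ones: 8)
  rows 56-63 [p,q,r=111]: 01011111  (ones: 6)
Disagreements = 6+6+8+6+6+6+8+6 = 52

52


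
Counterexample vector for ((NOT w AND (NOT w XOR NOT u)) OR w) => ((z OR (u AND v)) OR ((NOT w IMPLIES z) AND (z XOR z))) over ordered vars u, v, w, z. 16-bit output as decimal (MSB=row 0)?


F1 = ((NOT w AND (NOT w XOR NOT u)) OR w)
F2 = ((z OR (u AND v)) OR ((NOT w IMPLIES z) AND (z XOR z)))
Counterexample to F1=>F2 is where F1=1 and F2=0.
Evaluate each row (bits = u,v,w,z, MSB first):
  row 0 [0000]: F1=0 F2=0 -> F1&~F2 -> 0
  row 1 [0001]: F1=0 F2=1 -> F1&~F2 -> 0
  row 2 [0010]: F1=1 F2=0 -> F1&~F2 -> 1
  row 3 [0011]: F1=1 F2=1 -> F1&~F2 -> 0
  row 4 [0100]: F1=0 F2=0 -> F1&~F2 -> 0
  row 5 [0101]: F1=0 F2=1 -> F1&~F2 -> 0
  row 6 [0110]: F1=1 F2=0 -> F1&~F2 -> 1
  row 7 [0111]: F1=1 F2=1 -> F1&~F2 -> 0
  row 8 [1000]: F1=1 F2=0 -> F1&~F2 -> 1
  row 9 [1001]: F1=1 F2=1 -> F1&~F2 -> 0
  row 10 [1010]: F1=1 F2=0 -> F1&~F2 -> 1
  row 11 [1011]: F1=1 F2=1 -> F1&~F2 -> 0
  row 12 [1100]: F1=1 F2=1 -> F1&~F2 -> 0
  row 13 [1101]: F1=1 F2=1 -> F1&~F2 -> 0
  row 14 [1110]: F1=1 F2=1 -> F1&~F2 -> 0
  row 15 [1111]: F1=1 F2=1 -> F1&~F2 -> 0
Full result column, 4 rows per line (u,v fixed per line; w,z runs 00..11 left to right):
  rows 0-3 [u,v=00]: 0010  = hex 2
  rows 4-7 [u,v=01]: 0010  = hex 2
  rows 8-11 [u,v=10]: 1010  = hex A
  rows 12-15 [u,v=11]: 0000  = hex 0
Counterexample vector (row 0 .. row 15) = 0010001010100000
Output column grouped in 4s = 0010 0010 1010 0000 = 0x22A0
Convert to decimal digit by digit (value = value*16 + digit):
  2 -> 2
  2*16 + 2 = 34
  34*16 + 10 (A) = 554
  554*16 + 0 = 8864
Decimal = 8864

8864


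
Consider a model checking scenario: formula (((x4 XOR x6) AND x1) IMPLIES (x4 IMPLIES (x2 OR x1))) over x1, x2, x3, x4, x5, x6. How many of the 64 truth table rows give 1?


Formula: (((x4 XOR x6) AND x1) IMPLIES (x4 IMPLIES (x2 OR x1))) over 6 vars (64 rows)
Evaluate each row (x1, x2, x3, x4, x5, x6 as bits, MSB first):
  row 0 [000000]: (((0 XOR 0) AND 0) IMPLIES (0 IMPLIES (0 OR 0))) -> 1
  row 1 [000001]: (((0 XOR 1) AND 0) IMPLIES (0 IMPLIES (0 OR 0))) -> 1
  row 2 [000010]: (((0 XOR 0) AND 0) IMPLIES (0 IMPLIES (0 OR 0))) -> 1
  row 3 [000011]: (((0 XOR 1) AND 0) IMPLIES (0 IMPLIES (0 OR 0))) -> 1
  row 4 [000100]: (((1 XOR 0) AND 0) IMPLIES (1 IMPLIES (0 OR 0))) -> 1
  (every remaining row is evaluated the same way; all 64 results are listed next)
Full result column, 8 rows per line (x1,x2,x3 fixed per line; x4,x5,x6 runs 000..111 left to right):
  rows 0-7 [x1,x2,x3=000]: 11111111  (ones: 8)
  rows 8-15 [x1,x2,x3=001]: 11111111  (ones: 8)
  rows 16-23 [x1,x2,x3=010]: 11111111  (ones: 8)
  rows 24-31 [x1,x2,x3=011]: 11111111  (ones: 8)
  rows 32-39 [x1,x2,x3=100]: 11111111  (ones: 8)
  rows 40-47 [x1,x2,x3=101]: 11111111  (ones: 8)
  rows 48-55 [x1,x2,x3=110]: 11111111  (ones: 8)
  rows 56-63 [x1,x2,x3=111]: 11111111  (ones: 8)
Count of 1-rows = 8+8+8+8+8+8+8+8 = 64

64


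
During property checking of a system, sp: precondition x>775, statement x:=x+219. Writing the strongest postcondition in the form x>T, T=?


Formula: sp(P, x:=E) = exists old_x. (x = E[old_x/x]) AND P[old_x/x] (old_x is the value of x before the assignment; eliminate old_x by solving x = E[old_x/x] for old_x)
Step 1: Precondition P: x>775, i.e. old_x > 775
Step 2: Assignment gives x = old_x + 219, so old_x = x - 219
Step 3: Substitute into P: x - 219 > 775
Step 4: Simplify: x > 775+219 = 994

994


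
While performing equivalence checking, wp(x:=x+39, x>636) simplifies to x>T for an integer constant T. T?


Formula: wp(x:=E, P) = P[E/x] (substitute E for x in postcondition)
Step 1: Postcondition: x>636
Step 2: Substitute x+39 for x: x+39>636
Step 3: Solve for x: x > 636-39 = 597

597


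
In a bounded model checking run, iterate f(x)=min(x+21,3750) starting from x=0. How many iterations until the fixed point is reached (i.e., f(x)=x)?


Step 1: x=0, cap=3750, increment=21
Step 2: x grows by 21 each step until capped at 3750; fixed point is x=3750
Step 3: iterations = ceil(3750/21) = 179

179


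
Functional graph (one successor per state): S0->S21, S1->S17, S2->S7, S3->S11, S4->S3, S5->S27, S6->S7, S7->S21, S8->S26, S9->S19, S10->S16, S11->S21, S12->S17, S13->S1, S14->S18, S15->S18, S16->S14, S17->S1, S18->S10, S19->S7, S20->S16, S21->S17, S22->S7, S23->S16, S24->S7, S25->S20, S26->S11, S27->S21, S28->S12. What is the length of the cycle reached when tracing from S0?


Trace from S0 until a state repeats:
  S0 -> S21 -> S17 -> S1 -> S17
S17 first seen at step 2, revisited at step 4.
Cycle length = 4 - 2 = 2

2


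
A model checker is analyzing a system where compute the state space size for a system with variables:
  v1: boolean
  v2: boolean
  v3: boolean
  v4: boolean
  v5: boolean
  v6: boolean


State space = product of domain sizes of all variables.
Domain sizes:
  v1 (boolean): 2
  v2 (boolean): 2
  v3 (boolean): 2
  v4 (boolean): 2
  v5 (boolean): 2
  v6 (boolean): 2
Product = 2 * 2 * 2 * 2 * 2 * 2 = 64

64


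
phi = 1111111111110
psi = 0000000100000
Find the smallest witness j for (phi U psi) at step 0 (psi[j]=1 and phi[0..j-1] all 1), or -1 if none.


(phi U psi) at 0: need smallest j with psi[j]=1 and phi[i]=1 for all i in [0,j).
Scan from step 0:
  step 0: phi=1, psi=0 -> continue
  step 1: phi=1, psi=0 -> continue
  step 2: phi=1, psi=0 -> continue
  step 3: phi=1, psi=0 -> continue
  step 7: psi=1 and phi held for [0,7) -> witness found
Witness step = 7

7


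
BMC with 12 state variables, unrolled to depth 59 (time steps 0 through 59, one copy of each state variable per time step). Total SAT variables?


BMC unrolls to depth k, creating one copy of each state var for steps 0..k.
Step count = 59 + 1 = 60 (steps 0 through 59)
Vars per step = 12
Total = 12 * 60 = 720

720


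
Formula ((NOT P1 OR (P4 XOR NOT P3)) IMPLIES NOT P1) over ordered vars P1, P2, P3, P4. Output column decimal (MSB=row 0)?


Formula: ((NOT P1 OR (P4 XOR NOT P3)) IMPLIES NOT P1) over P1, P2, P3, P4 (16 rows)
Evaluate each row (bits = P1,P2,P3,P4, MSB first):
  row 0 [0000]: ((NOT 0 OR (0 XOR NOT 0)) IMPLIES NOT 0) -> 1
  row 1 [0001]: ((NOT 0 OR (1 XOR NOT 0)) IMPLIES NOT 0) -> 1
  row 2 [0010]: ((NOT 0 OR (0 XOR NOT 1)) IMPLIES NOT 0) -> 1
  row 3 [0011]: ((NOT 0 OR (1 XOR NOT 1)) IMPLIES NOT 0) -> 1
  row 4 [0100]: ((NOT 0 OR (0 XOR NOT 0)) IMPLIES NOT 0) -> 1
  row 5 [0101]: ((NOT 0 OR (1 XOR NOT 0)) IMPLIES NOT 0) -> 1
  row 6 [0110]: ((NOT 0 OR (0 XOR NOT 1)) IMPLIES NOT 0) -> 1
  row 7 [0111]: ((NOT 0 OR (1 XOR NOT 1)) IMPLIES NOT 0) -> 1
  row 8 [1000]: ((NOT 1 OR (0 XOR NOT 0)) IMPLIES NOT 1) -> 0
  row 9 [1001]: ((NOT 1 OR (1 XOR NOT 0)) IMPLIES NOT 1) -> 1
  row 10 [1010]: ((NOT 1 OR (0 XOR NOT 1)) IMPLIES NOT 1) -> 1
  row 11 [1011]: ((NOT 1 OR (1 XOR NOT 1)) IMPLIES NOT 1) -> 0
  row 12 [1100]: ((NOT 1 OR (0 XOR NOT 0)) IMPLIES NOT 1) -> 0
  row 13 [1101]: ((NOT 1 OR (1 XOR NOT 0)) IMPLIES NOT 1) -> 1
  row 14 [1110]: ((NOT 1 OR (0 XOR NOT 1)) IMPLIES NOT 1) -> 1
  row 15 [1111]: ((NOT 1 OR (1 XOR NOT 1)) IMPLIES NOT 1) -> 0
Full result column, 4 rows per line (P1,P2 fixed per line; P3,P4 runs 00..11 left to right):
  rows 0-3 [P1,P2=00]: 1111  = hex F
  rows 4-7 [P1,P2=01]: 1111  = hex F
  rows 8-11 [P1,P2=10]: 0110  = hex 6
  rows 12-15 [P1,P2=11]: 0110  = hex 6
Output column (row 0 .. row 15) = 1111111101100110
Output column grouped in 4s = 1111 1111 0110 0110 = 0xFF66
Convert to decimal digit by digit (value = value*16 + digit):
  F -> 15
  15*16 + 15 (F) = 255
  255*16 + 6 = 4086
  4086*16 + 6 = 65382
Decimal = 65382

65382


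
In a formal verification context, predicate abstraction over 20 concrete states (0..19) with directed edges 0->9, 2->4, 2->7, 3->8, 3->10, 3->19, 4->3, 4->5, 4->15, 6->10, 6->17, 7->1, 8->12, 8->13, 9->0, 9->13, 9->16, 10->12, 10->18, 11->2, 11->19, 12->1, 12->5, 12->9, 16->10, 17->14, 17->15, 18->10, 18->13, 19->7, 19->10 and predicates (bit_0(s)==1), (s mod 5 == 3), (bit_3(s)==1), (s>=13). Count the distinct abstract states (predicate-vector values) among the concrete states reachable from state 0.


BFS from 0:
Concrete reachable: {0, 1, 5, 9, 10, 12, 13, 16, 18}
Abstract via predicates (bit_0(s)==1), (s mod 5 == 3), (bit_3(s)==1), (s>=13):
  (0,0,0,0) <- {0}
  (0,0,0,1) <- {16}
  (0,0,1,0) <- {10, 12}
  (0,1,0,1) <- {18}
  (1,0,0,0) <- {1, 5}
  (1,0,1,0) <- {9}
  (1,1,1,1) <- {13}
Distinct abstract states = 7

7


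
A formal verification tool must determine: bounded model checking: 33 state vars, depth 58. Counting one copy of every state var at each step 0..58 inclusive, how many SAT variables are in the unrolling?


BMC unrolls to depth k, creating one copy of each state var for steps 0..k.
Step count = 58 + 1 = 59 (steps 0 through 58)
Vars per step = 33
Total = 33 * 59 = 1947

1947


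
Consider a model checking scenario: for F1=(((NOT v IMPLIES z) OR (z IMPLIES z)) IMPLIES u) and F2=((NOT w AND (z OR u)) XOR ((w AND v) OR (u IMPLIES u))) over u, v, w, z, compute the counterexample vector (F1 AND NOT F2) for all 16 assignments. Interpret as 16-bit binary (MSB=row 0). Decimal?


F1 = (((NOT v IMPLIES z) OR (z IMPLIES z)) IMPLIES u)
F2 = ((NOT w AND (z OR u)) XOR ((w AND v) OR (u IMPLIES u)))
Counterexample to F1=>F2 is where F1=1 and F2=0.
Evaluate each row (bits = u,v,w,z, MSB first):
  row 0 [0000]: F1=0 F2=1 -> F1&~F2 -> 0
  row 1 [0001]: F1=0 F2=0 -> F1&~F2 -> 0
  row 2 [0010]: F1=0 F2=1 -> F1&~F2 -> 0
  row 3 [0011]: F1=0 F2=1 -> F1&~F2 -> 0
  row 4 [0100]: F1=0 F2=1 -> F1&~F2 -> 0
  row 5 [0101]: F1=0 F2=0 -> F1&~F2 -> 0
  row 6 [0110]: F1=0 F2=1 -> F1&~F2 -> 0
  row 7 [0111]: F1=0 F2=1 -> F1&~F2 -> 0
  row 8 [1000]: F1=1 F2=0 -> F1&~F2 -> 1
  row 9 [1001]: F1=1 F2=0 -> F1&~F2 -> 1
  row 10 [1010]: F1=1 F2=1 -> F1&~F2 -> 0
  row 11 [1011]: F1=1 F2=1 -> F1&~F2 -> 0
  row 12 [1100]: F1=1 F2=0 -> F1&~F2 -> 1
  row 13 [1101]: F1=1 F2=0 -> F1&~F2 -> 1
  row 14 [1110]: F1=1 F2=1 -> F1&~F2 -> 0
  row 15 [1111]: F1=1 F2=1 -> F1&~F2 -> 0
Full result column, 4 rows per line (u,v fixed per line; w,z runs 00..11 left to right):
  rows 0-3 [u,v=00]: 0000  = hex 0
  rows 4-7 [u,v=01]: 0000  = hex 0
  rows 8-11 [u,v=10]: 1100  = hex C
  rows 12-15 [u,v=11]: 1100  = hex C
Counterexample vector (row 0 .. row 15) = 0000000011001100
Output column grouped in 4s = 0000 0000 1100 1100 = 0x00CC
Convert to decimal digit by digit (value = value*16 + digit):
  0 -> 0
  0*16 + 0 = 0
  0*16 + 12 (C) = 12
  12*16 + 12 (C) = 204
Decimal = 204

204
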